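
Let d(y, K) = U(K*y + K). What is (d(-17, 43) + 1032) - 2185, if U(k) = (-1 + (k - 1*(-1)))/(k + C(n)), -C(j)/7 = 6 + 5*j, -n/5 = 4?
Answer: -16951/15 ≈ -1130.1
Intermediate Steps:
n = -20 (n = -5*4 = -20)
C(j) = -42 - 35*j (C(j) = -7*(6 + 5*j) = -42 - 35*j)
U(k) = k/(658 + k) (U(k) = (-1 + (k - 1*(-1)))/(k + (-42 - 35*(-20))) = (-1 + (k + 1))/(k + (-42 + 700)) = (-1 + (1 + k))/(k + 658) = k/(658 + k))
d(y, K) = (K + K*y)/(658 + K + K*y) (d(y, K) = (K*y + K)/(658 + (K*y + K)) = (K + K*y)/(658 + (K + K*y)) = (K + K*y)/(658 + K + K*y))
(d(-17, 43) + 1032) - 2185 = (43*(1 - 17)/(658 + 43*(1 - 17)) + 1032) - 2185 = (43*(-16)/(658 + 43*(-16)) + 1032) - 2185 = (43*(-16)/(658 - 688) + 1032) - 2185 = (43*(-16)/(-30) + 1032) - 2185 = (43*(-1/30)*(-16) + 1032) - 2185 = (344/15 + 1032) - 2185 = 15824/15 - 2185 = -16951/15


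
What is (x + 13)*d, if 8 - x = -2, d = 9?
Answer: 207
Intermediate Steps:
x = 10 (x = 8 - 1*(-2) = 8 + 2 = 10)
(x + 13)*d = (10 + 13)*9 = 23*9 = 207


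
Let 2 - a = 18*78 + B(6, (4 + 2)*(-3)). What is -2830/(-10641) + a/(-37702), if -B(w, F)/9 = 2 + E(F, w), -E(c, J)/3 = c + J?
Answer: 58988060/200593491 ≈ 0.29407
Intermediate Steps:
E(c, J) = -3*J - 3*c (E(c, J) = -3*(c + J) = -3*(J + c) = -3*J - 3*c)
B(w, F) = -18 + 27*F + 27*w (B(w, F) = -9*(2 + (-3*w - 3*F)) = -9*(2 + (-3*F - 3*w)) = -9*(2 - 3*F - 3*w) = -18 + 27*F + 27*w)
a = -1060 (a = 2 - (18*78 + (-18 + 27*((4 + 2)*(-3)) + 27*6)) = 2 - (1404 + (-18 + 27*(6*(-3)) + 162)) = 2 - (1404 + (-18 + 27*(-18) + 162)) = 2 - (1404 + (-18 - 486 + 162)) = 2 - (1404 - 342) = 2 - 1*1062 = 2 - 1062 = -1060)
-2830/(-10641) + a/(-37702) = -2830/(-10641) - 1060/(-37702) = -2830*(-1/10641) - 1060*(-1/37702) = 2830/10641 + 530/18851 = 58988060/200593491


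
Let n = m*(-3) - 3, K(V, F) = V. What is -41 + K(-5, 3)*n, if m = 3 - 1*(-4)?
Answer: 79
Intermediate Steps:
m = 7 (m = 3 + 4 = 7)
n = -24 (n = 7*(-3) - 3 = -21 - 3 = -24)
-41 + K(-5, 3)*n = -41 - 5*(-24) = -41 + 120 = 79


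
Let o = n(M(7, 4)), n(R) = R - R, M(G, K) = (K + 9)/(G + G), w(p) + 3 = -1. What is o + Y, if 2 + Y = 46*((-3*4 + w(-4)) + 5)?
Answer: -508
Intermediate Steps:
w(p) = -4 (w(p) = -3 - 1 = -4)
M(G, K) = (9 + K)/(2*G) (M(G, K) = (9 + K)/((2*G)) = (9 + K)*(1/(2*G)) = (9 + K)/(2*G))
Y = -508 (Y = -2 + 46*((-3*4 - 4) + 5) = -2 + 46*((-12 - 4) + 5) = -2 + 46*(-16 + 5) = -2 + 46*(-11) = -2 - 506 = -508)
n(R) = 0
o = 0
o + Y = 0 - 508 = -508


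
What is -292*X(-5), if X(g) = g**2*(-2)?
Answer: 14600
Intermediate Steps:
X(g) = -2*g**2
-292*X(-5) = -(-584)*(-5)**2 = -(-584)*25 = -292*(-50) = 14600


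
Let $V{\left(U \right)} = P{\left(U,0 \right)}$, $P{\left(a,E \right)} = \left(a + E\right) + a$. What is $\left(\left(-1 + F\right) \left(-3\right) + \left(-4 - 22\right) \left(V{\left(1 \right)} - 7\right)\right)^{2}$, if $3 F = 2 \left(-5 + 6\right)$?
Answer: $17161$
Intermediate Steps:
$F = \frac{2}{3}$ ($F = \frac{2 \left(-5 + 6\right)}{3} = \frac{2 \cdot 1}{3} = \frac{1}{3} \cdot 2 = \frac{2}{3} \approx 0.66667$)
$P{\left(a,E \right)} = E + 2 a$ ($P{\left(a,E \right)} = \left(E + a\right) + a = E + 2 a$)
$V{\left(U \right)} = 2 U$ ($V{\left(U \right)} = 0 + 2 U = 2 U$)
$\left(\left(-1 + F\right) \left(-3\right) + \left(-4 - 22\right) \left(V{\left(1 \right)} - 7\right)\right)^{2} = \left(\left(-1 + \frac{2}{3}\right) \left(-3\right) + \left(-4 - 22\right) \left(2 \cdot 1 - 7\right)\right)^{2} = \left(\left(- \frac{1}{3}\right) \left(-3\right) - 26 \left(2 - 7\right)\right)^{2} = \left(1 - -130\right)^{2} = \left(1 + 130\right)^{2} = 131^{2} = 17161$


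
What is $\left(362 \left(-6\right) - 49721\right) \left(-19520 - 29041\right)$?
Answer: $2519975973$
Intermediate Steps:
$\left(362 \left(-6\right) - 49721\right) \left(-19520 - 29041\right) = \left(-2172 - 49721\right) \left(-48561\right) = \left(-51893\right) \left(-48561\right) = 2519975973$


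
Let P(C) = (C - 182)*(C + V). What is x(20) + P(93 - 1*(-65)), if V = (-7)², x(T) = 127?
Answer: -4841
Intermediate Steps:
V = 49
P(C) = (-182 + C)*(49 + C) (P(C) = (C - 182)*(C + 49) = (-182 + C)*(49 + C))
x(20) + P(93 - 1*(-65)) = 127 + (-8918 + (93 - 1*(-65))² - 133*(93 - 1*(-65))) = 127 + (-8918 + (93 + 65)² - 133*(93 + 65)) = 127 + (-8918 + 158² - 133*158) = 127 + (-8918 + 24964 - 21014) = 127 - 4968 = -4841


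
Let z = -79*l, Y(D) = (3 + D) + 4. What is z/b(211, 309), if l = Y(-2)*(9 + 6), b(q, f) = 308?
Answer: -5925/308 ≈ -19.237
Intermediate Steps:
Y(D) = 7 + D
l = 75 (l = (7 - 2)*(9 + 6) = 5*15 = 75)
z = -5925 (z = -79*75 = -5925)
z/b(211, 309) = -5925/308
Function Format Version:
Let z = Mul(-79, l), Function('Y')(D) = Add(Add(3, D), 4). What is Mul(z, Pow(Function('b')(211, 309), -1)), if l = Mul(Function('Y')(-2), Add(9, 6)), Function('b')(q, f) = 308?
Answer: Rational(-5925, 308) ≈ -19.237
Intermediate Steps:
Function('Y')(D) = Add(7, D)
l = 75 (l = Mul(Add(7, -2), Add(9, 6)) = Mul(5, 15) = 75)
z = -5925 (z = Mul(-79, 75) = -5925)
Mul(z, Pow(Function('b')(211, 309), -1)) = Mul(-5925, Pow(308, -1)) = Mul(-5925, Rational(1, 308)) = Rational(-5925, 308)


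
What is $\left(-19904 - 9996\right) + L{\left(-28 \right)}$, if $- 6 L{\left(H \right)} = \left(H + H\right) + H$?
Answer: $-29886$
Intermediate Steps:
$L{\left(H \right)} = - \frac{H}{2}$ ($L{\left(H \right)} = - \frac{\left(H + H\right) + H}{6} = - \frac{2 H + H}{6} = - \frac{3 H}{6} = - \frac{H}{2}$)
$\left(-19904 - 9996\right) + L{\left(-28 \right)} = \left(-19904 - 9996\right) - -14 = \left(-19904 - 9996\right) + 14 = -29900 + 14 = -29886$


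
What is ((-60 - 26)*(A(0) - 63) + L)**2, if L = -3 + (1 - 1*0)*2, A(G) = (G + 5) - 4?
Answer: 28419561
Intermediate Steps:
A(G) = 1 + G (A(G) = (5 + G) - 4 = 1 + G)
L = -1 (L = -3 + (1 + 0)*2 = -3 + 1*2 = -3 + 2 = -1)
((-60 - 26)*(A(0) - 63) + L)**2 = ((-60 - 26)*((1 + 0) - 63) - 1)**2 = (-86*(1 - 63) - 1)**2 = (-86*(-62) - 1)**2 = (5332 - 1)**2 = 5331**2 = 28419561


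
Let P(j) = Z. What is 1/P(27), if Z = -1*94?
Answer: -1/94 ≈ -0.010638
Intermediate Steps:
Z = -94
P(j) = -94
1/P(27) = 1/(-94) = -1/94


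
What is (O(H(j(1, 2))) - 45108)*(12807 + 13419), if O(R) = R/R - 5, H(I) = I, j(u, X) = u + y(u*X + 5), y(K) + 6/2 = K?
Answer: -1183107312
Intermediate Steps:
y(K) = -3 + K
j(u, X) = 2 + u + X*u (j(u, X) = u + (-3 + (u*X + 5)) = u + (-3 + (X*u + 5)) = u + (-3 + (5 + X*u)) = u + (2 + X*u) = 2 + u + X*u)
O(R) = -4 (O(R) = 1 - 5 = -4)
(O(H(j(1, 2))) - 45108)*(12807 + 13419) = (-4 - 45108)*(12807 + 13419) = -45112*26226 = -1183107312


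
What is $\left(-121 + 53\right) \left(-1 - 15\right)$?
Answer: $1088$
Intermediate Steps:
$\left(-121 + 53\right) \left(-1 - 15\right) = \left(-68\right) \left(-16\right) = 1088$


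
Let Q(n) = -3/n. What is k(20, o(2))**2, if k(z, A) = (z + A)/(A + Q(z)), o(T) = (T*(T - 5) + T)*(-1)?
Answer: 230400/5929 ≈ 38.860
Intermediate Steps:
o(T) = -T - T*(-5 + T) (o(T) = (T*(-5 + T) + T)*(-1) = (T + T*(-5 + T))*(-1) = -T - T*(-5 + T))
k(z, A) = (A + z)/(A - 3/z) (k(z, A) = (z + A)/(A - 3/z) = (A + z)/(A - 3/z))
k(20, o(2))**2 = (20*(2*(4 - 1*2) + 20)/(-3 + (2*(4 - 1*2))*20))**2 = (20*(2*(4 - 2) + 20)/(-3 + (2*(4 - 2))*20))**2 = (20*(2*2 + 20)/(-3 + (2*2)*20))**2 = (20*(4 + 20)/(-3 + 4*20))**2 = (20*24/(-3 + 80))**2 = (20*24/77)**2 = (20*(1/77)*24)**2 = (480/77)**2 = 230400/5929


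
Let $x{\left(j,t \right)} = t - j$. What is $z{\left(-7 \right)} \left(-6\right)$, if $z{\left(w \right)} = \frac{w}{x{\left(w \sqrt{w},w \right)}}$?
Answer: $- \frac{3}{4} - \frac{3 i \sqrt{7}}{4} \approx -0.75 - 1.9843 i$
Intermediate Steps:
$z{\left(w \right)} = \frac{w}{w - w^{\frac{3}{2}}}$ ($z{\left(w \right)} = \frac{w}{w - w \sqrt{w}} = \frac{w}{w - w^{\frac{3}{2}}}$)
$z{\left(-7 \right)} \left(-6\right) = - \frac{7}{-7 - \left(-7\right)^{\frac{3}{2}}} \left(-6\right) = - \frac{7}{-7 - - 7 i \sqrt{7}} \left(-6\right) = - \frac{7}{-7 + 7 i \sqrt{7}} \left(-6\right) = \frac{42}{-7 + 7 i \sqrt{7}}$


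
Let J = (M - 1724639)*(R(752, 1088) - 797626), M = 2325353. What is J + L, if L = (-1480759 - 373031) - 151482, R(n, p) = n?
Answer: -478695373308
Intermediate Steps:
L = -2005272 (L = -1853790 - 151482 = -2005272)
J = -478693368036 (J = (2325353 - 1724639)*(752 - 797626) = 600714*(-796874) = -478693368036)
J + L = -478693368036 - 2005272 = -478695373308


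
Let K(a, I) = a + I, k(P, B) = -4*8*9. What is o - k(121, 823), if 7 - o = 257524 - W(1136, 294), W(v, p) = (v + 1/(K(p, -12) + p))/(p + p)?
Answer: -87119721215/338688 ≈ -2.5723e+5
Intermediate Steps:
k(P, B) = -288 (k(P, B) = -32*9 = -288)
K(a, I) = I + a
W(v, p) = (v + 1/(-12 + 2*p))/(2*p) (W(v, p) = (v + 1/((-12 + p) + p))/(p + p) = (v + 1/(-12 + 2*p))/((2*p)) = (v + 1/(-12 + 2*p))*(1/(2*p)) = (v + 1/(-12 + 2*p))/(2*p))
o = -87217263359/338688 (o = 7 - (257524 - (1 + 294*1136 + 1136*(-12 + 294))/(4*294*(-6 + 294))) = 7 - (257524 - (1 + 333984 + 1136*282)/(4*294*288)) = 7 - (257524 - (1 + 333984 + 320352)/(4*294*288)) = 7 - (257524 - 654337/(4*294*288)) = 7 - (257524 - 1*654337/338688) = 7 - (257524 - 654337/338688) = 7 - 1*87219634175/338688 = 7 - 87219634175/338688 = -87217263359/338688 ≈ -2.5752e+5)
o - k(121, 823) = -87217263359/338688 - 1*(-288) = -87217263359/338688 + 288 = -87119721215/338688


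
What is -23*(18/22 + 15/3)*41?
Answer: -60352/11 ≈ -5486.5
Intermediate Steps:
-23*(18/22 + 15/3)*41 = -23*(18*(1/22) + 15*(⅓))*41 = -23*(9/11 + 5)*41 = -23*64/11*41 = -1472/11*41 = -60352/11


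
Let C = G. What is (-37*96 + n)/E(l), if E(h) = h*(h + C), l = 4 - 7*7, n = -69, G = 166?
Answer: 1207/1815 ≈ 0.66501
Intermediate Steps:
l = -45 (l = 4 - 49 = -45)
C = 166
E(h) = h*(166 + h) (E(h) = h*(h + 166) = h*(166 + h))
(-37*96 + n)/E(l) = (-37*96 - 69)/((-45*(166 - 45))) = (-3552 - 69)/((-45*121)) = -3621/(-5445) = -3621*(-1/5445) = 1207/1815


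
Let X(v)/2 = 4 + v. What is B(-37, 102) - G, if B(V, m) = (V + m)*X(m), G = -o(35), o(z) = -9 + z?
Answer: 13806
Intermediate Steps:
X(v) = 8 + 2*v (X(v) = 2*(4 + v) = 8 + 2*v)
G = -26 (G = -(-9 + 35) = -1*26 = -26)
B(V, m) = (8 + 2*m)*(V + m) (B(V, m) = (V + m)*(8 + 2*m) = (8 + 2*m)*(V + m))
B(-37, 102) - G = 2*(4 + 102)*(-37 + 102) - 1*(-26) = 2*106*65 + 26 = 13780 + 26 = 13806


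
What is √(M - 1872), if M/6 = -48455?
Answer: I*√292602 ≈ 540.93*I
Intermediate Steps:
M = -290730 (M = 6*(-48455) = -290730)
√(M - 1872) = √(-290730 - 1872) = √(-292602) = I*√292602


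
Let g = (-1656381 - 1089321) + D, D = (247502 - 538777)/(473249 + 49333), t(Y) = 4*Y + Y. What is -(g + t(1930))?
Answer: 1429811817539/522582 ≈ 2.7361e+6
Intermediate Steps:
t(Y) = 5*Y
D = -291275/522582 ≈ -0.55738
g = -1434854733839/522582 (g = (-1656381 - 1089321) - 291275/522582 = -2745702 - 291275/522582 = -1434854733839/522582 ≈ -2.7457e+6)
-(g + t(1930)) = -(-1434854733839/522582 + 5*1930) = -(-1434854733839/522582 + 9650) = -1*(-1429811817539/522582) = 1429811817539/522582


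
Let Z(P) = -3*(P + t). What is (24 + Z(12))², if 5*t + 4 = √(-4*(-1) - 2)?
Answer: 2322/25 + 288*√2/25 ≈ 109.17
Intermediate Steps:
t = -⅘ + √2/5 (t = -⅘ + √(-4*(-1) - 2)/5 = -⅘ + √(4 - 2)/5 = -⅘ + √2/5 ≈ -0.51716)
Z(P) = 12/5 - 3*P - 3*√2/5 (Z(P) = -3*(P + (-⅘ + √2/5)) = -3*(-⅘ + P + √2/5) = 12/5 - 3*P - 3*√2/5)
(24 + Z(12))² = (24 + (12/5 - 3*12 - 3*√2/5))² = (24 + (12/5 - 36 - 3*√2/5))² = (24 + (-168/5 - 3*√2/5))² = (-48/5 - 3*√2/5)²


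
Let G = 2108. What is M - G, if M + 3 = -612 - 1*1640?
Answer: -4363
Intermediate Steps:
M = -2255 (M = -3 + (-612 - 1*1640) = -3 + (-612 - 1640) = -3 - 2252 = -2255)
M - G = -2255 - 1*2108 = -2255 - 2108 = -4363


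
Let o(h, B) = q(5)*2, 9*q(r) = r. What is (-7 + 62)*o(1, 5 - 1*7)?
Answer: 550/9 ≈ 61.111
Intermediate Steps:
q(r) = r/9
o(h, B) = 10/9 (o(h, B) = ((⅑)*5)*2 = (5/9)*2 = 10/9)
(-7 + 62)*o(1, 5 - 1*7) = (-7 + 62)*(10/9) = 55*(10/9) = 550/9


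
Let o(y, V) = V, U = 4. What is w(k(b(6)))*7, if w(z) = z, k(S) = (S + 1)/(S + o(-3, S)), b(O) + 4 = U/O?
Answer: 49/20 ≈ 2.4500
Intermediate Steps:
b(O) = -4 + 4/O
k(S) = (1 + S)/(2*S) (k(S) = (S + 1)/(S + S) = (1 + S)/((2*S)) = (1 + S)*(1/(2*S)) = (1 + S)/(2*S))
w(k(b(6)))*7 = ((1 + (-4 + 4/6))/(2*(-4 + 4/6)))*7 = ((1 + (-4 + 4*(⅙)))/(2*(-4 + 4*(⅙))))*7 = ((1 + (-4 + ⅔))/(2*(-4 + ⅔)))*7 = ((1 - 10/3)/(2*(-10/3)))*7 = ((½)*(-3/10)*(-7/3))*7 = (7/20)*7 = 49/20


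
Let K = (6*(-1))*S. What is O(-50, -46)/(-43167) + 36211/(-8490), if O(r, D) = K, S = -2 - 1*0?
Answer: -521074039/122162610 ≈ -4.2654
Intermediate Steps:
S = -2 (S = -2 + 0 = -2)
K = 12 (K = (6*(-1))*(-2) = -6*(-2) = 12)
O(r, D) = 12
O(-50, -46)/(-43167) + 36211/(-8490) = 12/(-43167) + 36211/(-8490) = 12*(-1/43167) + 36211*(-1/8490) = -4/14389 - 36211/8490 = -521074039/122162610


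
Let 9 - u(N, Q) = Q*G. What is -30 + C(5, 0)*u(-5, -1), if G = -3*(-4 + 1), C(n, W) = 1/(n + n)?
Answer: -141/5 ≈ -28.200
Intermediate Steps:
C(n, W) = 1/(2*n)
G = 9 (G = -3*(-3) = 9)
u(N, Q) = 9 - 9*Q (u(N, Q) = 9 - Q*9 = 9 - 9*Q)
-30 + C(5, 0)*u(-5, -1) = -30 + ((½)/5)*(9 - 9*(-1)) = -30 + ((½)*(⅕))*(9 + 9) = -30 + (⅒)*18 = -30 + 9/5 = -141/5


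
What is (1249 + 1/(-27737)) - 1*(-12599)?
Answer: 384101975/27737 ≈ 13848.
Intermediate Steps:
(1249 + 1/(-27737)) - 1*(-12599) = (1249 - 1/27737) + 12599 = 34643512/27737 + 12599 = 384101975/27737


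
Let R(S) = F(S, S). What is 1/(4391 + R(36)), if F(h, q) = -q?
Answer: 1/4355 ≈ 0.00022962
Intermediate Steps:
R(S) = -S
1/(4391 + R(36)) = 1/(4391 - 1*36) = 1/(4391 - 36) = 1/4355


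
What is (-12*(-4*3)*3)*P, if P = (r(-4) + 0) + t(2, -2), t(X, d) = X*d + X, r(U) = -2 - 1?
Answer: -2160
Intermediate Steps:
r(U) = -3
t(X, d) = X + X*d
P = -5 (P = (-3 + 0) + 2*(1 - 2) = -3 + 2*(-1) = -3 - 2 = -5)
(-12*(-4*3)*3)*P = -12*(-4*3)*3*(-5) = -(-144)*3*(-5) = -12*(-36)*(-5) = 432*(-5) = -2160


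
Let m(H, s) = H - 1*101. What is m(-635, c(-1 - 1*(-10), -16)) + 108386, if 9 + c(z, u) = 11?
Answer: 107650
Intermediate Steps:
c(z, u) = 2 (c(z, u) = -9 + 11 = 2)
m(H, s) = -101 + H (m(H, s) = H - 101 = -101 + H)
m(-635, c(-1 - 1*(-10), -16)) + 108386 = (-101 - 635) + 108386 = -736 + 108386 = 107650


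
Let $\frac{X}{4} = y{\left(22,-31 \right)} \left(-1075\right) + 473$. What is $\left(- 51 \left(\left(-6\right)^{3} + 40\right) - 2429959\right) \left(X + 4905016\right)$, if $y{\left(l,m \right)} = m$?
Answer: $-12202257884464$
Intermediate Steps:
$X = 135192$ ($X = 4 \left(\left(-31\right) \left(-1075\right) + 473\right) = 4 \left(33325 + 473\right) = 4 \cdot 33798 = 135192$)
$\left(- 51 \left(\left(-6\right)^{3} + 40\right) - 2429959\right) \left(X + 4905016\right) = \left(- 51 \left(\left(-6\right)^{3} + 40\right) - 2429959\right) \left(135192 + 4905016\right) = \left(- 51 \left(-216 + 40\right) - 2429959\right) 5040208 = \left(\left(-51\right) \left(-176\right) - 2429959\right) 5040208 = \left(8976 - 2429959\right) 5040208 = \left(-2420983\right) 5040208 = -12202257884464$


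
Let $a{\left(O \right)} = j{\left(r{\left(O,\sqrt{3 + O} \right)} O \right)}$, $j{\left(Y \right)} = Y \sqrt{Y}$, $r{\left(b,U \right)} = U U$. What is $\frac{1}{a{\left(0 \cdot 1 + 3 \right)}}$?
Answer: $\frac{\sqrt{2}}{108} \approx 0.013095$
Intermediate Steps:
$r{\left(b,U \right)} = U^{2}$
$j{\left(Y \right)} = Y^{\frac{3}{2}}$
$a{\left(O \right)} = \left(O \left(3 + O\right)\right)^{\frac{3}{2}}$ ($a{\left(O \right)} = \left(\left(\sqrt{3 + O}\right)^{2} O\right)^{\frac{3}{2}} = \left(\left(3 + O\right) O\right)^{\frac{3}{2}} = \left(O \left(3 + O\right)\right)^{\frac{3}{2}}$)
$\frac{1}{a{\left(0 \cdot 1 + 3 \right)}} = \frac{1}{\left(\left(0 \cdot 1 + 3\right) \left(3 + \left(0 \cdot 1 + 3\right)\right)\right)^{\frac{3}{2}}} = \frac{1}{\left(\left(0 + 3\right) \left(3 + \left(0 + 3\right)\right)\right)^{\frac{3}{2}}} = \frac{1}{\left(3 \left(3 + 3\right)\right)^{\frac{3}{2}}} = \frac{1}{\left(3 \cdot 6\right)^{\frac{3}{2}}} = \frac{1}{18^{\frac{3}{2}}} = \frac{1}{54 \sqrt{2}} = \frac{\sqrt{2}}{108}$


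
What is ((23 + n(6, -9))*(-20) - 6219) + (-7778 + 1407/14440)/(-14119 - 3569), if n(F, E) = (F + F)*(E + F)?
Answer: -1521904003567/255414720 ≈ -5958.6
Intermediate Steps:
n(F, E) = 2*F*(E + F) (n(F, E) = (2*F)*(E + F) = 2*F*(E + F))
((23 + n(6, -9))*(-20) - 6219) + (-7778 + 1407/14440)/(-14119 - 3569) = ((23 + 2*6*(-9 + 6))*(-20) - 6219) + (-7778 + 1407/14440)/(-14119 - 3569) = ((23 + 2*6*(-3))*(-20) - 6219) + (-7778 + 1407*(1/14440))/(-17688) = ((23 - 36)*(-20) - 6219) + (-7778 + 1407/14440)*(-1/17688) = (-13*(-20) - 6219) - 112312913/14440*(-1/17688) = (260 - 6219) + 112312913/255414720 = -5959 + 112312913/255414720 = -1521904003567/255414720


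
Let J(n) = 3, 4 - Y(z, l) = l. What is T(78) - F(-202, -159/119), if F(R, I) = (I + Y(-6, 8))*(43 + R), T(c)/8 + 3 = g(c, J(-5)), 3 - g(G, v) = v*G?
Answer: -323733/119 ≈ -2720.4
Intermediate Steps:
Y(z, l) = 4 - l
g(G, v) = 3 - G*v (g(G, v) = 3 - v*G = 3 - G*v)
T(c) = -24*c (T(c) = -24 + 8*(3 - 1*c*3) = -24 + 8*(3 - 3*c) = -24 + (24 - 24*c) = -24*c)
F(R, I) = (-4 + I)*(43 + R) (F(R, I) = (I + (4 - 1*8))*(43 + R) = (I + (4 - 8))*(43 + R) = (I - 4)*(43 + R) = (-4 + I)*(43 + R))
T(78) - F(-202, -159/119) = -24*78 - (-172 - 4*(-202) + 43*(-159/119) - 159/119*(-202)) = -1872 - (-172 + 808 + 43*(-159*1/119) - 159*1/119*(-202)) = -1872 - (-172 + 808 + 43*(-159/119) - 159/119*(-202)) = -1872 - (-172 + 808 - 6837/119 + 32118/119) = -1872 - 1*100965/119 = -1872 - 100965/119 = -323733/119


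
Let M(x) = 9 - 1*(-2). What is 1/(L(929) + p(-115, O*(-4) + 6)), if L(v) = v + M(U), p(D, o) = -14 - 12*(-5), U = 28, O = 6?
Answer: 1/986 ≈ 0.0010142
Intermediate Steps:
p(D, o) = 46 (p(D, o) = -14 + 60 = 46)
M(x) = 11 (M(x) = 9 + 2 = 11)
L(v) = 11 + v (L(v) = v + 11 = 11 + v)
1/(L(929) + p(-115, O*(-4) + 6)) = 1/((11 + 929) + 46) = 1/(940 + 46) = 1/986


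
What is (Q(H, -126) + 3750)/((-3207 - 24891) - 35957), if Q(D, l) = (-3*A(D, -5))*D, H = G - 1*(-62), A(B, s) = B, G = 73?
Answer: 10185/12811 ≈ 0.79502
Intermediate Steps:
H = 135 (H = 73 - 1*(-62) = 73 + 62 = 135)
Q(D, l) = -3*D² (Q(D, l) = (-3*D)*D = -3*D²)
(Q(H, -126) + 3750)/((-3207 - 24891) - 35957) = (-3*135² + 3750)/((-3207 - 24891) - 35957) = (-3*18225 + 3750)/(-28098 - 35957) = (-54675 + 3750)/(-64055) = -50925*(-1/64055) = 10185/12811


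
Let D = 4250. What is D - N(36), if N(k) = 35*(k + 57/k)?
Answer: 35215/12 ≈ 2934.6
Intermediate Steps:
N(k) = 35*k + 1995/k
D - N(36) = 4250 - (35*36 + 1995/36) = 4250 - (1260 + 1995*(1/36)) = 4250 - (1260 + 665/12) = 4250 - 1*15785/12 = 4250 - 15785/12 = 35215/12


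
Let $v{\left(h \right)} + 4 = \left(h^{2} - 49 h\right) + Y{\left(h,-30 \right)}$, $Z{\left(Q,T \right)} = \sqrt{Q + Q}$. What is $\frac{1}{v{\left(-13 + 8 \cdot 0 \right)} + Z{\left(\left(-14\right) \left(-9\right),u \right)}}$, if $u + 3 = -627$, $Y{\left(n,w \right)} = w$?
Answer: $\frac{193}{148933} - \frac{3 \sqrt{7}}{297866} \approx 0.0012692$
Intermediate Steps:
$u = -630$ ($u = -3 - 627 = -630$)
$Z{\left(Q,T \right)} = \sqrt{2} \sqrt{Q}$ ($Z{\left(Q,T \right)} = \sqrt{2 Q} = \sqrt{2} \sqrt{Q}$)
$v{\left(h \right)} = -34 + h^{2} - 49 h$ ($v{\left(h \right)} = -4 - \left(30 - h^{2} + 49 h\right) = -34 + h^{2} - 49 h$)
$\frac{1}{v{\left(-13 + 8 \cdot 0 \right)} + Z{\left(\left(-14\right) \left(-9\right),u \right)}} = \frac{1}{\left(-34 + \left(-13 + 8 \cdot 0\right)^{2} - 49 \left(-13 + 8 \cdot 0\right)\right) + \sqrt{2} \sqrt{\left(-14\right) \left(-9\right)}} = \frac{1}{\left(-34 + \left(-13 + 0\right)^{2} - 49 \left(-13 + 0\right)\right) + \sqrt{2} \sqrt{126}} = \frac{1}{\left(-34 + \left(-13\right)^{2} - -637\right) + \sqrt{2} \cdot 3 \sqrt{14}} = \frac{1}{\left(-34 + 169 + 637\right) + 6 \sqrt{7}} = \frac{1}{772 + 6 \sqrt{7}}$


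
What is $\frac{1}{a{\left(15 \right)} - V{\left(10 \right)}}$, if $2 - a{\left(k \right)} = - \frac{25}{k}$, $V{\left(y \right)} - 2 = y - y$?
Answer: $\frac{3}{5} \approx 0.6$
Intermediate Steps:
$V{\left(y \right)} = 2$ ($V{\left(y \right)} = 2 + \left(y - y\right) = 2 + 0 = 2$)
$a{\left(k \right)} = 2 + \frac{25}{k}$ ($a{\left(k \right)} = 2 - - \frac{25}{k} = 2 + \frac{25}{k}$)
$\frac{1}{a{\left(15 \right)} - V{\left(10 \right)}} = \frac{1}{\left(2 + \frac{25}{15}\right) - 2} = \frac{1}{\left(2 + 25 \cdot \frac{1}{15}\right) - 2} = \frac{1}{\left(2 + \frac{5}{3}\right) - 2} = \frac{1}{\frac{11}{3} - 2} = \frac{1}{\frac{5}{3}} = \frac{3}{5}$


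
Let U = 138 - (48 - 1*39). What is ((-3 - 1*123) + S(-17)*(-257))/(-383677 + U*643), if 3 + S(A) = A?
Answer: -2507/150365 ≈ -0.016673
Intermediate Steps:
S(A) = -3 + A
U = 129 (U = 138 - (48 - 39) = 138 - 1*9 = 138 - 9 = 129)
((-3 - 1*123) + S(-17)*(-257))/(-383677 + U*643) = ((-3 - 1*123) + (-3 - 17)*(-257))/(-383677 + 129*643) = ((-3 - 123) - 20*(-257))/(-383677 + 82947) = (-126 + 5140)/(-300730) = 5014*(-1/300730) = -2507/150365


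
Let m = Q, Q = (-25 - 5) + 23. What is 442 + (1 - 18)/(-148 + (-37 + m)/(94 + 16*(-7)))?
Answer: 579173/1310 ≈ 442.12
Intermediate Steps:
Q = -7 (Q = -30 + 23 = -7)
m = -7
442 + (1 - 18)/(-148 + (-37 + m)/(94 + 16*(-7))) = 442 + (1 - 18)/(-148 + (-37 - 7)/(94 + 16*(-7))) = 442 - 17/(-148 - 44/(94 - 112)) = 442 - 17/(-148 - 44/(-18)) = 442 - 17/(-148 - 44*(-1/18)) = 442 - 17/(-148 + 22/9) = 442 - 17/(-1310/9) = 442 - 17*(-9/1310) = 442 + 153/1310 = 579173/1310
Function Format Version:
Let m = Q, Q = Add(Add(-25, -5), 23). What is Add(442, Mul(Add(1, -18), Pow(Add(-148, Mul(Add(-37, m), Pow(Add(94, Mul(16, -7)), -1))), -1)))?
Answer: Rational(579173, 1310) ≈ 442.12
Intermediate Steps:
Q = -7 (Q = Add(-30, 23) = -7)
m = -7
Add(442, Mul(Add(1, -18), Pow(Add(-148, Mul(Add(-37, m), Pow(Add(94, Mul(16, -7)), -1))), -1))) = Add(442, Mul(Add(1, -18), Pow(Add(-148, Mul(Add(-37, -7), Pow(Add(94, Mul(16, -7)), -1))), -1))) = Add(442, Mul(-17, Pow(Add(-148, Mul(-44, Pow(Add(94, -112), -1))), -1))) = Add(442, Mul(-17, Pow(Add(-148, Mul(-44, Pow(-18, -1))), -1))) = Add(442, Mul(-17, Pow(Add(-148, Mul(-44, Rational(-1, 18))), -1))) = Add(442, Mul(-17, Pow(Add(-148, Rational(22, 9)), -1))) = Add(442, Mul(-17, Pow(Rational(-1310, 9), -1))) = Add(442, Mul(-17, Rational(-9, 1310))) = Add(442, Rational(153, 1310)) = Rational(579173, 1310)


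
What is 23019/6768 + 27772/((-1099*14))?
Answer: 27701573/17355408 ≈ 1.5961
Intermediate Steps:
23019/6768 + 27772/((-1099*14)) = 23019*(1/6768) + 27772/(-15386) = 7673/2256 + 27772*(-1/15386) = 7673/2256 - 13886/7693 = 27701573/17355408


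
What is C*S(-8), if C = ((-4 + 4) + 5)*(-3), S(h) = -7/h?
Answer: -105/8 ≈ -13.125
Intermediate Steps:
C = -15 (C = (0 + 5)*(-3) = 5*(-3) = -15)
C*S(-8) = -(-105)/(-8) = -(-105)*(-1)/8 = -15*7/8 = -105/8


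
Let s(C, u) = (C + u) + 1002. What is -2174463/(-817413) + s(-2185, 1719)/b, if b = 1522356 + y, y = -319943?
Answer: 871680237529/327622672523 ≈ 2.6606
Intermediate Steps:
s(C, u) = 1002 + C + u
b = 1202413 (b = 1522356 - 319943 = 1202413)
-2174463/(-817413) + s(-2185, 1719)/b = -2174463/(-817413) + (1002 - 2185 + 1719)/1202413 = -2174463*(-1/817413) + 536*(1/1202413) = 724821/272471 + 536/1202413 = 871680237529/327622672523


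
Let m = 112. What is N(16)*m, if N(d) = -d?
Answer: -1792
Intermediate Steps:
N(16)*m = -1*16*112 = -16*112 = -1792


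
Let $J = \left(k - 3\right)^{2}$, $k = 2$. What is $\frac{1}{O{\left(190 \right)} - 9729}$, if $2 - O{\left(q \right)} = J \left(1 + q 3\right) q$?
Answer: $- \frac{1}{118217} \approx -8.459 \cdot 10^{-6}$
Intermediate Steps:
$J = 1$ ($J = \left(2 - 3\right)^{2} = \left(-1\right)^{2} = 1$)
$O{\left(q \right)} = 2 - q \left(1 + 3 q\right)$ ($O{\left(q \right)} = 2 - 1 \left(1 + q 3\right) q = 2 - 1 \left(1 + 3 q\right) q = 2 - \left(1 + 3 q\right) q = 2 - q \left(1 + 3 q\right)$)
$\frac{1}{O{\left(190 \right)} - 9729} = \frac{1}{\left(2 - 190 - 3 \cdot 190^{2}\right) - 9729} = \frac{1}{\left(2 - 190 - 108300\right) - 9729} = \frac{1}{-108488 - 9729} = \frac{1}{-118217} = - \frac{1}{118217}$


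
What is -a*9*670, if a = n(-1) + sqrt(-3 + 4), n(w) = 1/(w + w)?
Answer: -3015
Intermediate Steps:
n(w) = 1/(2*w)
a = 1/2 (a = (1/2)/(-1) + sqrt(-3 + 4) = (1/2)*(-1) + sqrt(1) = -1/2 + 1 = 1/2 ≈ 0.50000)
-a*9*670 = -9*670/2 = -6030/2 = -1*3015 = -3015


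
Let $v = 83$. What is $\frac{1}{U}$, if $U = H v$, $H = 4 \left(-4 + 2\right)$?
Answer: $- \frac{1}{664} \approx -0.001506$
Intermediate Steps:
$H = -8$ ($H = 4 \left(-2\right) = -8$)
$U = -664$ ($U = \left(-8\right) 83 = -664$)
$\frac{1}{U} = \frac{1}{-664} = - \frac{1}{664}$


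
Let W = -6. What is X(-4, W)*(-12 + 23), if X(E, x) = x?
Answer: -66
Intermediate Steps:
X(-4, W)*(-12 + 23) = -6*(-12 + 23) = -6*11 = -66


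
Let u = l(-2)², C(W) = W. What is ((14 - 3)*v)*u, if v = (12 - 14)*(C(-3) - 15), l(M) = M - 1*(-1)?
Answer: 396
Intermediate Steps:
l(M) = 1 + M (l(M) = M + 1 = 1 + M)
v = 36 (v = (12 - 14)*(-3 - 15) = -2*(-18) = 36)
u = 1 (u = (1 - 2)² = (-1)² = 1)
((14 - 3)*v)*u = ((14 - 3)*36)*1 = (11*36)*1 = 396*1 = 396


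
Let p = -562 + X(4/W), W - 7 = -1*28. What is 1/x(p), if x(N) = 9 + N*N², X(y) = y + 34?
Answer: -9261/1364676007339 ≈ -6.7862e-9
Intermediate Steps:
W = -21 (W = 7 - 1*28 = 7 - 28 = -21)
X(y) = 34 + y
p = -11092/21 (p = -562 + (34 + 4/(-21)) = -562 + (34 + 4*(-1/21)) = -562 + (34 - 4/21) = -562 + 710/21 = -11092/21 ≈ -528.19)
x(N) = 9 + N³
1/x(p) = 1/(9 + (-11092/21)³) = 1/(9 - 1364676090688/9261) = 1/(-1364676007339/9261) = -9261/1364676007339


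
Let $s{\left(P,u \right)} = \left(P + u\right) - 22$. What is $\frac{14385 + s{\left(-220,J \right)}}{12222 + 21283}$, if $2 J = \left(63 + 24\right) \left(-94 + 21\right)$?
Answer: $\frac{4387}{13402} \approx 0.32734$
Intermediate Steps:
$J = - \frac{6351}{2}$ ($J = \frac{\left(63 + 24\right) \left(-94 + 21\right)}{2} = \frac{87 \left(-73\right)}{2} = \frac{1}{2} \left(-6351\right) = - \frac{6351}{2} \approx -3175.5$)
$s{\left(P,u \right)} = -22 + P + u$
$\frac{14385 + s{\left(-220,J \right)}}{12222 + 21283} = \frac{14385 - \frac{6835}{2}}{12222 + 21283} = \frac{14385 - \frac{6835}{2}}{33505} = \frac{21935}{2} \cdot \frac{1}{33505} = \frac{4387}{13402}$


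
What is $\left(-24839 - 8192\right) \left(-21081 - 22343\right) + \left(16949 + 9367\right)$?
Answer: $1434364460$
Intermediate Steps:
$\left(-24839 - 8192\right) \left(-21081 - 22343\right) + \left(16949 + 9367\right) = \left(-33031\right) \left(-43424\right) + 26316 = 1434338144 + 26316 = 1434364460$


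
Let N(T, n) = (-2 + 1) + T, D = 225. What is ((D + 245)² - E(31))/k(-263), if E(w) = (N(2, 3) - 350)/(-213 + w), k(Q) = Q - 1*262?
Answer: -40203451/95550 ≈ -420.76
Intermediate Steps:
k(Q) = -262 + Q (k(Q) = Q - 262 = -262 + Q)
N(T, n) = -1 + T
E(w) = -349/(-213 + w) (E(w) = ((-1 + 2) - 350)/(-213 + w) = (1 - 350)/(-213 + w) = -349/(-213 + w))
((D + 245)² - E(31))/k(-263) = ((225 + 245)² - (-349)/(-213 + 31))/(-262 - 263) = (470² - (-349)/(-182))/(-525) = (220900 - (-349)*(-1)/182)*(-1/525) = (220900 - 1*349/182)*(-1/525) = (220900 - 349/182)*(-1/525) = (40203451/182)*(-1/525) = -40203451/95550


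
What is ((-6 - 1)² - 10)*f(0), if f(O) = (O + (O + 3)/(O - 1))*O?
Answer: 0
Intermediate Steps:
f(O) = O*(O + (3 + O)/(-1 + O)) (f(O) = (O + (3 + O)/(-1 + O))*O = O*(O + (3 + O)/(-1 + O)))
((-6 - 1)² - 10)*f(0) = ((-6 - 1)² - 10)*(0*(3 + 0²)/(-1 + 0)) = ((-7)² - 10)*(0*(3 + 0)/(-1)) = (49 - 10)*(0*(-1)*3) = 39*0 = 0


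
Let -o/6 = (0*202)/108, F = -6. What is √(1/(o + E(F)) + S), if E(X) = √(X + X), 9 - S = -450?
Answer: √(16524 - 6*I*√3)/6 ≈ 21.424 - 0.0067371*I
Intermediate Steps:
S = 459 (S = 9 - 1*(-450) = 9 + 450 = 459)
E(X) = √2*√X (E(X) = √(2*X) = √2*√X)
o = 0 (o = -6*0*202/108 = -0/108 = -6*0 = 0)
√(1/(o + E(F)) + S) = √(1/(0 + √2*√(-6)) + 459) = √(1/(0 + √2*(I*√6)) + 459) = √(1/(0 + 2*I*√3) + 459) = √(1/(2*I*√3) + 459) = √(-I*√3/6 + 459) = √(459 - I*√3/6)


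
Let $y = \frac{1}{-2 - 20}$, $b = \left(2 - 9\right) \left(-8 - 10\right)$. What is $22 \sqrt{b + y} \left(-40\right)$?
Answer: $- 40 \sqrt{60962} \approx -9876.2$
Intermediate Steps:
$b = 126$ ($b = \left(-7\right) \left(-18\right) = 126$)
$y = - \frac{1}{22}$ ($y = \frac{1}{-22} = - \frac{1}{22} \approx -0.045455$)
$22 \sqrt{b + y} \left(-40\right) = 22 \sqrt{126 - \frac{1}{22}} \left(-40\right) = 22 \sqrt{\frac{2771}{22}} \left(-40\right) = 22 \frac{\sqrt{60962}}{22} \left(-40\right) = \sqrt{60962} \left(-40\right) = - 40 \sqrt{60962}$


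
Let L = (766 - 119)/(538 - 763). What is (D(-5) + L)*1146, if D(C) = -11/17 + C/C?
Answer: -3685918/1275 ≈ -2890.9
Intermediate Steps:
L = -647/225 (L = 647/(-225) = 647*(-1/225) = -647/225 ≈ -2.8756)
D(C) = 6/17 (D(C) = -11*1/17 + 1 = -11/17 + 1 = 6/17)
(D(-5) + L)*1146 = (6/17 - 647/225)*1146 = -9649/3825*1146 = -3685918/1275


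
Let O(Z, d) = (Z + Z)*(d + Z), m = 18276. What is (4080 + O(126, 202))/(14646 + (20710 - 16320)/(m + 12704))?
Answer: 268708128/45373747 ≈ 5.9221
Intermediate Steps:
O(Z, d) = 2*Z*(Z + d) (O(Z, d) = (2*Z)*(Z + d) = 2*Z*(Z + d))
(4080 + O(126, 202))/(14646 + (20710 - 16320)/(m + 12704)) = (4080 + 2*126*(126 + 202))/(14646 + (20710 - 16320)/(18276 + 12704)) = (4080 + 2*126*328)/(14646 + 4390/30980) = (4080 + 82656)/(14646 + 4390*(1/30980)) = 86736/(14646 + 439/3098) = 86736/(45373747/3098) = 86736*(3098/45373747) = 268708128/45373747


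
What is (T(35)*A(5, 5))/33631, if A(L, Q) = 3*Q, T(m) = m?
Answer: 525/33631 ≈ 0.015611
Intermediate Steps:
(T(35)*A(5, 5))/33631 = (35*(3*5))/33631 = (35*15)*(1/33631) = 525*(1/33631) = 525/33631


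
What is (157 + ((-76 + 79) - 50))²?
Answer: 12100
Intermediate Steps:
(157 + ((-76 + 79) - 50))² = (157 + (3 - 50))² = (157 - 47)² = 110² = 12100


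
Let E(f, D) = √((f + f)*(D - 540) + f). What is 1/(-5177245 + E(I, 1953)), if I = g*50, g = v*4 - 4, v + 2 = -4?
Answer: -1035449/5360773949565 - 2*I*√39578/5360773949565 ≈ -1.9315e-7 - 7.4221e-11*I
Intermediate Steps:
v = -6 (v = -2 - 4 = -6)
g = -28 (g = -6*4 - 4 = -24 - 4 = -28)
I = -1400 (I = -28*50 = -1400)
E(f, D) = √(f + 2*f*(-540 + D)) (E(f, D) = √((2*f)*(-540 + D) + f) = √(2*f*(-540 + D) + f) = √(f + 2*f*(-540 + D)))
1/(-5177245 + E(I, 1953)) = 1/(-5177245 + √(-1400*(-1079 + 2*1953))) = 1/(-5177245 + √(-1400*(-1079 + 3906))) = 1/(-5177245 + √(-1400*2827)) = 1/(-5177245 + √(-3957800)) = 1/(-5177245 + 10*I*√39578)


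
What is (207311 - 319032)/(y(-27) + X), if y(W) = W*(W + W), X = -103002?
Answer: 111721/101544 ≈ 1.1002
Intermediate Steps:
y(W) = 2*W² (y(W) = W*(2*W) = 2*W²)
(207311 - 319032)/(y(-27) + X) = (207311 - 319032)/(2*(-27)² - 103002) = -111721/(2*729 - 103002) = -111721/(1458 - 103002) = -111721/(-101544) = -111721*(-1/101544) = 111721/101544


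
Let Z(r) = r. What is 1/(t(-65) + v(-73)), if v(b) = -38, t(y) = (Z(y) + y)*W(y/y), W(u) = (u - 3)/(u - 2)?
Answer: -1/298 ≈ -0.0033557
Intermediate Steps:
W(u) = (-3 + u)/(-2 + u)
t(y) = 4*y (t(y) = (y + y)*((-3 + y/y)/(-2 + y/y)) = (2*y)*((-3 + 1)/(-2 + 1)) = (2*y)*(-2/(-1)) = (2*y)*(-1*(-2)) = (2*y)*2 = 4*y)
1/(t(-65) + v(-73)) = 1/(4*(-65) - 38) = 1/(-260 - 38) = 1/(-298) = -1/298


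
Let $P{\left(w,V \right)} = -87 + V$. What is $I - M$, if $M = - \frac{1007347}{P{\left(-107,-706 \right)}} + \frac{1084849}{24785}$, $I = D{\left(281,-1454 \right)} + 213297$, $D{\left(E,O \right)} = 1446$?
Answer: $\frac{4194839986563}{19654505} \approx 2.1343 \cdot 10^{5}$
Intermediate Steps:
$I = 214743$ ($I = 1446 + 213297 = 214743$)
$M = \frac{25827380652}{19654505}$ ($M = - \frac{1007347}{-87 - 706} + \frac{1084849}{24785} = - \frac{1007347}{-793} + 1084849 \cdot \frac{1}{24785} = \left(-1007347\right) \left(- \frac{1}{793}\right) + \frac{1084849}{24785} = \frac{1007347}{793} + \frac{1084849}{24785} = \frac{25827380652}{19654505} \approx 1314.1$)
$I - M = 214743 - \frac{25827380652}{19654505} = \frac{4194839986563}{19654505}$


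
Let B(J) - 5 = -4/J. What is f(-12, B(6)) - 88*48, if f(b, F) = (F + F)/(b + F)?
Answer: -97178/23 ≈ -4225.1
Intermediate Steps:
B(J) = 5 - 4/J
f(b, F) = 2*F/(F + b) (f(b, F) = (2*F)/(F + b) = 2*F/(F + b))
f(-12, B(6)) - 88*48 = 2*(5 - 4/6)/((5 - 4/6) - 12) - 88*48 = 2*(5 - 4*1/6)/((5 - 4*1/6) - 12) - 4224 = 2*(5 - 2/3)/((5 - 2/3) - 12) - 4224 = 2*(13/3)/(13/3 - 12) - 4224 = 2*(13/3)/(-23/3) - 4224 = 2*(13/3)*(-3/23) - 4224 = -26/23 - 4224 = -97178/23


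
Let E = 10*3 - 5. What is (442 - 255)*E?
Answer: 4675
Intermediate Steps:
E = 25 (E = 30 - 5 = 25)
(442 - 255)*E = (442 - 255)*25 = 187*25 = 4675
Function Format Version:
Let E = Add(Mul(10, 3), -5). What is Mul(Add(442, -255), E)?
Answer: 4675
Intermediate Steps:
E = 25 (E = Add(30, -5) = 25)
Mul(Add(442, -255), E) = Mul(Add(442, -255), 25) = Mul(187, 25) = 4675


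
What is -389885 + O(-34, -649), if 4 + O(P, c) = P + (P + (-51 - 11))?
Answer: -390019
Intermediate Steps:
O(P, c) = -66 + 2*P (O(P, c) = -4 + (P + (P + (-51 - 11))) = -4 + (P + (P - 62)) = -4 + (P + (-62 + P)) = -4 + (-62 + 2*P) = -66 + 2*P)
-389885 + O(-34, -649) = -389885 + (-66 + 2*(-34)) = -389885 + (-66 - 68) = -389885 - 134 = -390019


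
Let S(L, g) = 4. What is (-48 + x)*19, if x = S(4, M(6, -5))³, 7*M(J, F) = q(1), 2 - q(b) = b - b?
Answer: 304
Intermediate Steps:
q(b) = 2 (q(b) = 2 - (b - b) = 2 - 1*0 = 2 + 0 = 2)
M(J, F) = 2/7 (M(J, F) = (⅐)*2 = 2/7)
x = 64 (x = 4³ = 64)
(-48 + x)*19 = (-48 + 64)*19 = 16*19 = 304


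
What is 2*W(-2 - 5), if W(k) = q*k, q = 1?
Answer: -14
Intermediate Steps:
W(k) = k (W(k) = 1*k = k)
2*W(-2 - 5) = 2*(-2 - 5) = 2*(-7) = -14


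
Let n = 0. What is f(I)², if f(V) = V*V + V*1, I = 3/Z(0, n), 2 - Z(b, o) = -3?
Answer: 576/625 ≈ 0.92160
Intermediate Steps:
Z(b, o) = 5 (Z(b, o) = 2 - 1*(-3) = 2 + 3 = 5)
I = ⅗ (I = 3/5 = 3*(⅕) = ⅗ ≈ 0.60000)
f(V) = V + V² (f(V) = V² + V = V + V²)
f(I)² = (3*(1 + ⅗)/5)² = ((⅗)*(8/5))² = (24/25)² = 576/625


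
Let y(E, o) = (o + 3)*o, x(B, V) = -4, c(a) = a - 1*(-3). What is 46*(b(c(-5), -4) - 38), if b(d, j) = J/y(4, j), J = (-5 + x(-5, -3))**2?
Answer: -1633/2 ≈ -816.50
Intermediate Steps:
c(a) = 3 + a (c(a) = a + 3 = 3 + a)
y(E, o) = o*(3 + o) (y(E, o) = (3 + o)*o = o*(3 + o))
J = 81 (J = (-5 - 4)**2 = (-9)**2 = 81)
b(d, j) = 81/(j*(3 + j)) (b(d, j) = 81/((j*(3 + j))) = 81*(1/(j*(3 + j))) = 81/(j*(3 + j)))
46*(b(c(-5), -4) - 38) = 46*(81/(-4*(3 - 4)) - 38) = 46*(81*(-1/4)/(-1) - 38) = 46*(81*(-1/4)*(-1) - 38) = 46*(81/4 - 38) = 46*(-71/4) = -1633/2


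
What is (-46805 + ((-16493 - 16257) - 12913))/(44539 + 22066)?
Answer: -92468/66605 ≈ -1.3883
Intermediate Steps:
(-46805 + ((-16493 - 16257) - 12913))/(44539 + 22066) = (-46805 + (-32750 - 12913))/66605 = (-46805 - 45663)*(1/66605) = -92468*1/66605 = -92468/66605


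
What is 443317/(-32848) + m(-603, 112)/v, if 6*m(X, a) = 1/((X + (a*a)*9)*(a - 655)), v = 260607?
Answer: -21133636405030076867/1565917139727164592 ≈ -13.496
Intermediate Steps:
m(X, a) = 1/(6*(-655 + a)*(X + 9*a²)) (m(X, a) = 1/(6*(((X + (a*a)*9)*(a - 655)))) = 1/(6*(((X + a²*9)*(-655 + a)))) = 1/(6*(((X + 9*a²)*(-655 + a)))) = 1/(6*(((-655 + a)*(X + 9*a²)))) = (1/((-655 + a)*(X + 9*a²)))/6 = 1/(6*(-655 + a)*(X + 9*a²)))
443317/(-32848) + m(-603, 112)/v = 443317/(-32848) + (1/(6*(-5895*112² - 655*(-603) + 9*112³ - 603*112)))/260607 = 443317*(-1/32848) + (1/(6*(-5895*12544 + 394965 + 9*1404928 - 67536)))*(1/260607) = -443317/32848 + (1/(6*(-73946880 + 394965 + 12644352 - 67536)))*(1/260607) = -443317/32848 + ((⅙)/(-60975099))*(1/260607) = -443317/32848 + ((⅙)*(-1/60975099))*(1/260607) = -443317/32848 - 1/365850594*1/260607 = -443317/32848 - 1/95343225750558 = -21133636405030076867/1565917139727164592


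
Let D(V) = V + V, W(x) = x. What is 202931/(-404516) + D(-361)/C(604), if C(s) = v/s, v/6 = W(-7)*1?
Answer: 1799959697/173364 ≈ 10383.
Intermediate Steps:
D(V) = 2*V
v = -42 (v = 6*(-7*1) = 6*(-7) = -42)
C(s) = -42/s
202931/(-404516) + D(-361)/C(604) = 202931/(-404516) + (2*(-361))/((-42/604)) = 202931*(-1/404516) - 722/((-42*1/604)) = -202931/404516 - 722/(-21/302) = -202931/404516 - 722*(-302/21) = -202931/404516 + 218044/21 = 1799959697/173364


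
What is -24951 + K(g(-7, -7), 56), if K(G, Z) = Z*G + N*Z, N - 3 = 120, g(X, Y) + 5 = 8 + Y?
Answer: -18287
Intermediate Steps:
g(X, Y) = 3 + Y (g(X, Y) = -5 + (8 + Y) = 3 + Y)
N = 123 (N = 3 + 120 = 123)
K(G, Z) = 123*Z + G*Z (K(G, Z) = Z*G + 123*Z = G*Z + 123*Z = 123*Z + G*Z)
-24951 + K(g(-7, -7), 56) = -24951 + 56*(123 + (3 - 7)) = -24951 + 56*(123 - 4) = -24951 + 56*119 = -24951 + 6664 = -18287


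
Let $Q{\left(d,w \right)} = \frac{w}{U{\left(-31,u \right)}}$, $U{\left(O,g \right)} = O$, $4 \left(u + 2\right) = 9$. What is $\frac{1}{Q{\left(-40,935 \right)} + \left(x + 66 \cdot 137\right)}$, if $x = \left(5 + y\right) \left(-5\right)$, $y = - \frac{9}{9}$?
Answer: $\frac{31}{278747} \approx 0.00011121$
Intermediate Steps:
$u = \frac{1}{4}$ ($u = -2 + \frac{1}{4} \cdot 9 = -2 + \frac{9}{4} = \frac{1}{4} \approx 0.25$)
$y = -1$ ($y = \left(-9\right) \frac{1}{9} = -1$)
$x = -20$ ($x = \left(5 - 1\right) \left(-5\right) = 4 \left(-5\right) = -20$)
$Q{\left(d,w \right)} = - \frac{w}{31}$ ($Q{\left(d,w \right)} = \frac{w}{-31} = w \left(- \frac{1}{31}\right) = - \frac{w}{31}$)
$\frac{1}{Q{\left(-40,935 \right)} + \left(x + 66 \cdot 137\right)} = \frac{1}{\left(- \frac{1}{31}\right) 935 + \left(-20 + 66 \cdot 137\right)} = \frac{1}{- \frac{935}{31} + \left(-20 + 9042\right)} = \frac{1}{- \frac{935}{31} + 9022} = \frac{1}{\frac{278747}{31}} = \frac{31}{278747}$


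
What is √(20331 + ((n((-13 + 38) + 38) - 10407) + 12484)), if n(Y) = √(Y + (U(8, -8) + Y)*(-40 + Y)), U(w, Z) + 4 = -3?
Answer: √(22408 + √1351) ≈ 149.82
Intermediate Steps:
U(w, Z) = -7 (U(w, Z) = -4 - 3 = -7)
n(Y) = √(Y + (-40 + Y)*(-7 + Y)) (n(Y) = √(Y + (-7 + Y)*(-40 + Y)) = √(Y + (-40 + Y)*(-7 + Y)))
√(20331 + ((n((-13 + 38) + 38) - 10407) + 12484)) = √(20331 + ((√(280 + ((-13 + 38) + 38)² - 46*((-13 + 38) + 38)) - 10407) + 12484)) = √(20331 + ((√(280 + (25 + 38)² - 46*(25 + 38)) - 10407) + 12484)) = √(20331 + ((√(280 + 63² - 46*63) - 10407) + 12484)) = √(20331 + ((√(280 + 3969 - 2898) - 10407) + 12484)) = √(20331 + ((√1351 - 10407) + 12484)) = √(20331 + ((-10407 + √1351) + 12484)) = √(20331 + (2077 + √1351)) = √(22408 + √1351)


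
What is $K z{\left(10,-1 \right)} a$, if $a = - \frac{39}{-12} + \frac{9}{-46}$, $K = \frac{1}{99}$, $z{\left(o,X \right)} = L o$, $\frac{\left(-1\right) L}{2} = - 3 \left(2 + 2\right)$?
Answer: $\frac{5620}{759} \approx 7.4045$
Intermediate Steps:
$L = 24$ ($L = - 2 \left(- 3 \left(2 + 2\right)\right) = - 2 \left(\left(-3\right) 4\right) = \left(-2\right) \left(-12\right) = 24$)
$z{\left(o,X \right)} = 24 o$
$K = \frac{1}{99} \approx 0.010101$
$a = \frac{281}{92}$ ($a = \left(-39\right) \left(- \frac{1}{12}\right) + 9 \left(- \frac{1}{46}\right) = \frac{13}{4} - \frac{9}{46} = \frac{281}{92} \approx 3.0543$)
$K z{\left(10,-1 \right)} a = \frac{24 \cdot 10}{99} \cdot \frac{281}{92} = \frac{1}{99} \cdot 240 \cdot \frac{281}{92} = \frac{80}{33} \cdot \frac{281}{92} = \frac{5620}{759}$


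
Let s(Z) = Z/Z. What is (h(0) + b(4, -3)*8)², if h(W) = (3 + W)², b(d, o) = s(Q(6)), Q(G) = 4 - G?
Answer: 289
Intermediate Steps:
s(Z) = 1
b(d, o) = 1
(h(0) + b(4, -3)*8)² = ((3 + 0)² + 1*8)² = (3² + 8)² = (9 + 8)² = 17² = 289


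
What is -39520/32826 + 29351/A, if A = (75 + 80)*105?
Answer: 7625903/12720075 ≈ 0.59952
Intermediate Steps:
A = 16275 (A = 155*105 = 16275)
-39520/32826 + 29351/A = -39520/32826 + 29351/16275 = -39520*1/32826 + 29351*(1/16275) = -19760/16413 + 4193/2325 = 7625903/12720075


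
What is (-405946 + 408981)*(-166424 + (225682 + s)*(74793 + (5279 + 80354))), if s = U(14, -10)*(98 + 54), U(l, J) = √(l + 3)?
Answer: 109882460617780 + 74007722320*√17 ≈ 1.1019e+14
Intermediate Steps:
U(l, J) = √(3 + l)
s = 152*√17 (s = √(3 + 14)*(98 + 54) = √17*152 = 152*√17 ≈ 626.71)
(-405946 + 408981)*(-166424 + (225682 + s)*(74793 + (5279 + 80354))) = (-405946 + 408981)*(-166424 + (225682 + 152*√17)*(74793 + (5279 + 80354))) = 3035*(-166424 + (225682 + 152*√17)*(74793 + 85633)) = 3035*(-166424 + (225682 + 152*√17)*160426) = 3035*(-166424 + (36205260532 + 24384752*√17)) = 3035*(36205094108 + 24384752*√17) = 109882460617780 + 74007722320*√17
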